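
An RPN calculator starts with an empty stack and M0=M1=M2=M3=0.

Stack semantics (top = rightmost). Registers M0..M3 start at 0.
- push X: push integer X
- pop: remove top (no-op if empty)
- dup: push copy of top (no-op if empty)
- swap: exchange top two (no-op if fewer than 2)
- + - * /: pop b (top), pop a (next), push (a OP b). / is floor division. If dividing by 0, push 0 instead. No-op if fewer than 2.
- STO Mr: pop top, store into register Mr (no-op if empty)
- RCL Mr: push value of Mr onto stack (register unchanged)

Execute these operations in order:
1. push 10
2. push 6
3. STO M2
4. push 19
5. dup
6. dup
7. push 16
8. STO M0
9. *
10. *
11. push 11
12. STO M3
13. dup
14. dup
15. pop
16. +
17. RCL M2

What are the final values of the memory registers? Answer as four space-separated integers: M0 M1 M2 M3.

After op 1 (push 10): stack=[10] mem=[0,0,0,0]
After op 2 (push 6): stack=[10,6] mem=[0,0,0,0]
After op 3 (STO M2): stack=[10] mem=[0,0,6,0]
After op 4 (push 19): stack=[10,19] mem=[0,0,6,0]
After op 5 (dup): stack=[10,19,19] mem=[0,0,6,0]
After op 6 (dup): stack=[10,19,19,19] mem=[0,0,6,0]
After op 7 (push 16): stack=[10,19,19,19,16] mem=[0,0,6,0]
After op 8 (STO M0): stack=[10,19,19,19] mem=[16,0,6,0]
After op 9 (*): stack=[10,19,361] mem=[16,0,6,0]
After op 10 (*): stack=[10,6859] mem=[16,0,6,0]
After op 11 (push 11): stack=[10,6859,11] mem=[16,0,6,0]
After op 12 (STO M3): stack=[10,6859] mem=[16,0,6,11]
After op 13 (dup): stack=[10,6859,6859] mem=[16,0,6,11]
After op 14 (dup): stack=[10,6859,6859,6859] mem=[16,0,6,11]
After op 15 (pop): stack=[10,6859,6859] mem=[16,0,6,11]
After op 16 (+): stack=[10,13718] mem=[16,0,6,11]
After op 17 (RCL M2): stack=[10,13718,6] mem=[16,0,6,11]

Answer: 16 0 6 11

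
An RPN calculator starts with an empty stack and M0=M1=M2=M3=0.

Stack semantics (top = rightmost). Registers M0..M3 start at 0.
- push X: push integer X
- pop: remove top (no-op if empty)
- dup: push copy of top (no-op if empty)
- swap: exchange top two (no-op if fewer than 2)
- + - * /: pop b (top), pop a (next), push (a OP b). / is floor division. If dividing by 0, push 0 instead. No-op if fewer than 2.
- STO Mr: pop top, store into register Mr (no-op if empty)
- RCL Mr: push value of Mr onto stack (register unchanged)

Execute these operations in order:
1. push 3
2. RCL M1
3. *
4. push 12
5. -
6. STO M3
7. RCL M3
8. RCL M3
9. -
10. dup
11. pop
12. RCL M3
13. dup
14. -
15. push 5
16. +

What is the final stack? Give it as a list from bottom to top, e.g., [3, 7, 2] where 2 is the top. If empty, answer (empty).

After op 1 (push 3): stack=[3] mem=[0,0,0,0]
After op 2 (RCL M1): stack=[3,0] mem=[0,0,0,0]
After op 3 (*): stack=[0] mem=[0,0,0,0]
After op 4 (push 12): stack=[0,12] mem=[0,0,0,0]
After op 5 (-): stack=[-12] mem=[0,0,0,0]
After op 6 (STO M3): stack=[empty] mem=[0,0,0,-12]
After op 7 (RCL M3): stack=[-12] mem=[0,0,0,-12]
After op 8 (RCL M3): stack=[-12,-12] mem=[0,0,0,-12]
After op 9 (-): stack=[0] mem=[0,0,0,-12]
After op 10 (dup): stack=[0,0] mem=[0,0,0,-12]
After op 11 (pop): stack=[0] mem=[0,0,0,-12]
After op 12 (RCL M3): stack=[0,-12] mem=[0,0,0,-12]
After op 13 (dup): stack=[0,-12,-12] mem=[0,0,0,-12]
After op 14 (-): stack=[0,0] mem=[0,0,0,-12]
After op 15 (push 5): stack=[0,0,5] mem=[0,0,0,-12]
After op 16 (+): stack=[0,5] mem=[0,0,0,-12]

Answer: [0, 5]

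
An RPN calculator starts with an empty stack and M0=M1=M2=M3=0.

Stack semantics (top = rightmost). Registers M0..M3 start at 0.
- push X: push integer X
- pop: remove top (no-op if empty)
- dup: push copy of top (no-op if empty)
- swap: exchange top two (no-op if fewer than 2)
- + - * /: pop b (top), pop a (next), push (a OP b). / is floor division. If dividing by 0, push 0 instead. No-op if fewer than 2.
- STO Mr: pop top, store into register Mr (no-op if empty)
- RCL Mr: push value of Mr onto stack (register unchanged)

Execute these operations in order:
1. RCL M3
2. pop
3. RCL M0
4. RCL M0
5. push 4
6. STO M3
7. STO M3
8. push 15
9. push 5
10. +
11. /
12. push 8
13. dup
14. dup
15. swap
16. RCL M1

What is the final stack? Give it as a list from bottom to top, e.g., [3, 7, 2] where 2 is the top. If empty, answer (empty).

Answer: [0, 8, 8, 8, 0]

Derivation:
After op 1 (RCL M3): stack=[0] mem=[0,0,0,0]
After op 2 (pop): stack=[empty] mem=[0,0,0,0]
After op 3 (RCL M0): stack=[0] mem=[0,0,0,0]
After op 4 (RCL M0): stack=[0,0] mem=[0,0,0,0]
After op 5 (push 4): stack=[0,0,4] mem=[0,0,0,0]
After op 6 (STO M3): stack=[0,0] mem=[0,0,0,4]
After op 7 (STO M3): stack=[0] mem=[0,0,0,0]
After op 8 (push 15): stack=[0,15] mem=[0,0,0,0]
After op 9 (push 5): stack=[0,15,5] mem=[0,0,0,0]
After op 10 (+): stack=[0,20] mem=[0,0,0,0]
After op 11 (/): stack=[0] mem=[0,0,0,0]
After op 12 (push 8): stack=[0,8] mem=[0,0,0,0]
After op 13 (dup): stack=[0,8,8] mem=[0,0,0,0]
After op 14 (dup): stack=[0,8,8,8] mem=[0,0,0,0]
After op 15 (swap): stack=[0,8,8,8] mem=[0,0,0,0]
After op 16 (RCL M1): stack=[0,8,8,8,0] mem=[0,0,0,0]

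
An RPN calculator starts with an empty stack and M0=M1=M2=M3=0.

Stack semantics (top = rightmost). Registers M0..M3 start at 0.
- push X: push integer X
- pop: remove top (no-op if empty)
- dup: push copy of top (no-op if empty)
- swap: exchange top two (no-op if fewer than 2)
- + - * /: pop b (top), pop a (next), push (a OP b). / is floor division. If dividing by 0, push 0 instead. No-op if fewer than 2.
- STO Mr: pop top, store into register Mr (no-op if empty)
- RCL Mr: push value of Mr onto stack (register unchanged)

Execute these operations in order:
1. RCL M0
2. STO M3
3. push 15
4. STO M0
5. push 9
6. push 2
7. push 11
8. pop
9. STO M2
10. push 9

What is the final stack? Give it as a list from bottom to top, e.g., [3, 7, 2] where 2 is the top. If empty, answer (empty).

After op 1 (RCL M0): stack=[0] mem=[0,0,0,0]
After op 2 (STO M3): stack=[empty] mem=[0,0,0,0]
After op 3 (push 15): stack=[15] mem=[0,0,0,0]
After op 4 (STO M0): stack=[empty] mem=[15,0,0,0]
After op 5 (push 9): stack=[9] mem=[15,0,0,0]
After op 6 (push 2): stack=[9,2] mem=[15,0,0,0]
After op 7 (push 11): stack=[9,2,11] mem=[15,0,0,0]
After op 8 (pop): stack=[9,2] mem=[15,0,0,0]
After op 9 (STO M2): stack=[9] mem=[15,0,2,0]
After op 10 (push 9): stack=[9,9] mem=[15,0,2,0]

Answer: [9, 9]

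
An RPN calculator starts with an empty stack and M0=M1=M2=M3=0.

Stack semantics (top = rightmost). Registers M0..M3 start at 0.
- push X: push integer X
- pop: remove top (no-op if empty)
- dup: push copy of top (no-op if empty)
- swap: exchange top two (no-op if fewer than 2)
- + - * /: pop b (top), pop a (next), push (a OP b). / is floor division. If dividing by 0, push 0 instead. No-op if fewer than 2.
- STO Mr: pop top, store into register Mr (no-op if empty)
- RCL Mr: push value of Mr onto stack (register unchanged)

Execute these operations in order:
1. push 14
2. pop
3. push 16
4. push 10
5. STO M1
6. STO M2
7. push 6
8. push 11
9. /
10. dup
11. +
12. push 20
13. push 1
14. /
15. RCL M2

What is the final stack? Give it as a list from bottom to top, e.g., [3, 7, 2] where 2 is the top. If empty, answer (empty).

Answer: [0, 20, 16]

Derivation:
After op 1 (push 14): stack=[14] mem=[0,0,0,0]
After op 2 (pop): stack=[empty] mem=[0,0,0,0]
After op 3 (push 16): stack=[16] mem=[0,0,0,0]
After op 4 (push 10): stack=[16,10] mem=[0,0,0,0]
After op 5 (STO M1): stack=[16] mem=[0,10,0,0]
After op 6 (STO M2): stack=[empty] mem=[0,10,16,0]
After op 7 (push 6): stack=[6] mem=[0,10,16,0]
After op 8 (push 11): stack=[6,11] mem=[0,10,16,0]
After op 9 (/): stack=[0] mem=[0,10,16,0]
After op 10 (dup): stack=[0,0] mem=[0,10,16,0]
After op 11 (+): stack=[0] mem=[0,10,16,0]
After op 12 (push 20): stack=[0,20] mem=[0,10,16,0]
After op 13 (push 1): stack=[0,20,1] mem=[0,10,16,0]
After op 14 (/): stack=[0,20] mem=[0,10,16,0]
After op 15 (RCL M2): stack=[0,20,16] mem=[0,10,16,0]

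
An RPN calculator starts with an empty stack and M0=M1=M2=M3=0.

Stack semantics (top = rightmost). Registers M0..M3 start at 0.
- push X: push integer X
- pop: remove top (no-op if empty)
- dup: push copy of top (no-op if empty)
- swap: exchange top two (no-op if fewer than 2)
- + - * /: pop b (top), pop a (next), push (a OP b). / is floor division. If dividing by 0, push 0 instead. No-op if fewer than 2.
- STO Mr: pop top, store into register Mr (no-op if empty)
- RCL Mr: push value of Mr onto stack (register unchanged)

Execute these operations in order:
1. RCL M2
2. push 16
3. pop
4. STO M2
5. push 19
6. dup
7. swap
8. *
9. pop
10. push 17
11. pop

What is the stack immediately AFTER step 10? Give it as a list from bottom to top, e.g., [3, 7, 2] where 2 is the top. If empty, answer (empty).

After op 1 (RCL M2): stack=[0] mem=[0,0,0,0]
After op 2 (push 16): stack=[0,16] mem=[0,0,0,0]
After op 3 (pop): stack=[0] mem=[0,0,0,0]
After op 4 (STO M2): stack=[empty] mem=[0,0,0,0]
After op 5 (push 19): stack=[19] mem=[0,0,0,0]
After op 6 (dup): stack=[19,19] mem=[0,0,0,0]
After op 7 (swap): stack=[19,19] mem=[0,0,0,0]
After op 8 (*): stack=[361] mem=[0,0,0,0]
After op 9 (pop): stack=[empty] mem=[0,0,0,0]
After op 10 (push 17): stack=[17] mem=[0,0,0,0]

[17]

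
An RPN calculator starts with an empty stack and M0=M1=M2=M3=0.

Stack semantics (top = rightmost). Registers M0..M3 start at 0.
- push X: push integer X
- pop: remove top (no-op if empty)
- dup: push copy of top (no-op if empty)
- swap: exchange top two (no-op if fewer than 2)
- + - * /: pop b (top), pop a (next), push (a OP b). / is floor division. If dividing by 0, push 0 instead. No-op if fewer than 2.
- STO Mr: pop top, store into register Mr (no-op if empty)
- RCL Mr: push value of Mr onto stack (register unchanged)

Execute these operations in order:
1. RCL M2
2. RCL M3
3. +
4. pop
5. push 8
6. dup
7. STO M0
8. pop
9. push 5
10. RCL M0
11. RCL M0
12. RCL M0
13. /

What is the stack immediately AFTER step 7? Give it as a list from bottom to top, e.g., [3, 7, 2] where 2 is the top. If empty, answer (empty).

After op 1 (RCL M2): stack=[0] mem=[0,0,0,0]
After op 2 (RCL M3): stack=[0,0] mem=[0,0,0,0]
After op 3 (+): stack=[0] mem=[0,0,0,0]
After op 4 (pop): stack=[empty] mem=[0,0,0,0]
After op 5 (push 8): stack=[8] mem=[0,0,0,0]
After op 6 (dup): stack=[8,8] mem=[0,0,0,0]
After op 7 (STO M0): stack=[8] mem=[8,0,0,0]

[8]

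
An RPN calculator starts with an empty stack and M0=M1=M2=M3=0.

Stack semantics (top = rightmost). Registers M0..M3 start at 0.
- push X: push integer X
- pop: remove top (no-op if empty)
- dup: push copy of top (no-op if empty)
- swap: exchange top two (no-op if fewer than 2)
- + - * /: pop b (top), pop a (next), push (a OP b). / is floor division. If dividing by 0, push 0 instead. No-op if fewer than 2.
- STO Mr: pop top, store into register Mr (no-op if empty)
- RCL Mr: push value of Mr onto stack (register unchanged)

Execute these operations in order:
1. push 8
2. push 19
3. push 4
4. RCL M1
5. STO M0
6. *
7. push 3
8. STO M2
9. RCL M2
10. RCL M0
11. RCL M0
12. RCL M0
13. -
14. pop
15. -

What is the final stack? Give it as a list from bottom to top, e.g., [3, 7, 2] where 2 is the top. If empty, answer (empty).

After op 1 (push 8): stack=[8] mem=[0,0,0,0]
After op 2 (push 19): stack=[8,19] mem=[0,0,0,0]
After op 3 (push 4): stack=[8,19,4] mem=[0,0,0,0]
After op 4 (RCL M1): stack=[8,19,4,0] mem=[0,0,0,0]
After op 5 (STO M0): stack=[8,19,4] mem=[0,0,0,0]
After op 6 (*): stack=[8,76] mem=[0,0,0,0]
After op 7 (push 3): stack=[8,76,3] mem=[0,0,0,0]
After op 8 (STO M2): stack=[8,76] mem=[0,0,3,0]
After op 9 (RCL M2): stack=[8,76,3] mem=[0,0,3,0]
After op 10 (RCL M0): stack=[8,76,3,0] mem=[0,0,3,0]
After op 11 (RCL M0): stack=[8,76,3,0,0] mem=[0,0,3,0]
After op 12 (RCL M0): stack=[8,76,3,0,0,0] mem=[0,0,3,0]
After op 13 (-): stack=[8,76,3,0,0] mem=[0,0,3,0]
After op 14 (pop): stack=[8,76,3,0] mem=[0,0,3,0]
After op 15 (-): stack=[8,76,3] mem=[0,0,3,0]

Answer: [8, 76, 3]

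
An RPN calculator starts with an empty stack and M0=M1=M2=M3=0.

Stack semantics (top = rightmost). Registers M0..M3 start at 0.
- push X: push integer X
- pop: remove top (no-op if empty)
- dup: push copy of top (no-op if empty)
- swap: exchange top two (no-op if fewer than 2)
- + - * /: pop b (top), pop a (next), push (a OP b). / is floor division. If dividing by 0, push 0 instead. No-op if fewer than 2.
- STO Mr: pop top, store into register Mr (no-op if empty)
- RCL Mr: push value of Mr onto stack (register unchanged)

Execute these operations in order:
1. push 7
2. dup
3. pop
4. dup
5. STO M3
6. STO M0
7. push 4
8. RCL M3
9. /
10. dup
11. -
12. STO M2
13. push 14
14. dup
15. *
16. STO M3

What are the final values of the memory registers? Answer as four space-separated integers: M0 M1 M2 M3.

After op 1 (push 7): stack=[7] mem=[0,0,0,0]
After op 2 (dup): stack=[7,7] mem=[0,0,0,0]
After op 3 (pop): stack=[7] mem=[0,0,0,0]
After op 4 (dup): stack=[7,7] mem=[0,0,0,0]
After op 5 (STO M3): stack=[7] mem=[0,0,0,7]
After op 6 (STO M0): stack=[empty] mem=[7,0,0,7]
After op 7 (push 4): stack=[4] mem=[7,0,0,7]
After op 8 (RCL M3): stack=[4,7] mem=[7,0,0,7]
After op 9 (/): stack=[0] mem=[7,0,0,7]
After op 10 (dup): stack=[0,0] mem=[7,0,0,7]
After op 11 (-): stack=[0] mem=[7,0,0,7]
After op 12 (STO M2): stack=[empty] mem=[7,0,0,7]
After op 13 (push 14): stack=[14] mem=[7,0,0,7]
After op 14 (dup): stack=[14,14] mem=[7,0,0,7]
After op 15 (*): stack=[196] mem=[7,0,0,7]
After op 16 (STO M3): stack=[empty] mem=[7,0,0,196]

Answer: 7 0 0 196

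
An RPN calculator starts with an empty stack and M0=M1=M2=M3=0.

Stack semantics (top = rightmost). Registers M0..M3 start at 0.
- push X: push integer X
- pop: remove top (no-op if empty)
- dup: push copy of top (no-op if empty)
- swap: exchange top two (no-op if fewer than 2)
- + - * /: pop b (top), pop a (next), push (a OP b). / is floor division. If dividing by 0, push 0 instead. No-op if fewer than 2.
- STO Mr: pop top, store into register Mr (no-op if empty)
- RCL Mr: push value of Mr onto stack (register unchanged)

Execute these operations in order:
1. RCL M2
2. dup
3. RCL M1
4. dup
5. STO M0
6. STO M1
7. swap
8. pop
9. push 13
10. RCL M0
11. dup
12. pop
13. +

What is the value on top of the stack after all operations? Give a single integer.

After op 1 (RCL M2): stack=[0] mem=[0,0,0,0]
After op 2 (dup): stack=[0,0] mem=[0,0,0,0]
After op 3 (RCL M1): stack=[0,0,0] mem=[0,0,0,0]
After op 4 (dup): stack=[0,0,0,0] mem=[0,0,0,0]
After op 5 (STO M0): stack=[0,0,0] mem=[0,0,0,0]
After op 6 (STO M1): stack=[0,0] mem=[0,0,0,0]
After op 7 (swap): stack=[0,0] mem=[0,0,0,0]
After op 8 (pop): stack=[0] mem=[0,0,0,0]
After op 9 (push 13): stack=[0,13] mem=[0,0,0,0]
After op 10 (RCL M0): stack=[0,13,0] mem=[0,0,0,0]
After op 11 (dup): stack=[0,13,0,0] mem=[0,0,0,0]
After op 12 (pop): stack=[0,13,0] mem=[0,0,0,0]
After op 13 (+): stack=[0,13] mem=[0,0,0,0]

Answer: 13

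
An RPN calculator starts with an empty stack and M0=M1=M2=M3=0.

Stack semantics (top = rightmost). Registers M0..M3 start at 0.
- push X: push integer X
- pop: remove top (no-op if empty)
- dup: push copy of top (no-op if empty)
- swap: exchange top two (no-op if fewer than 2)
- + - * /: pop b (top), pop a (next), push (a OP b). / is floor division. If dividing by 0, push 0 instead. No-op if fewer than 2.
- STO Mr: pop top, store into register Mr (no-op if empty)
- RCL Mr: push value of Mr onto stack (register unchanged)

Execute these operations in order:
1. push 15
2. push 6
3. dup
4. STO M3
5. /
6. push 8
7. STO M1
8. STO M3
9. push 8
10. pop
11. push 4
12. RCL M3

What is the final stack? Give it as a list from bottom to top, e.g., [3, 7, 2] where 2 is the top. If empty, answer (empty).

Answer: [4, 2]

Derivation:
After op 1 (push 15): stack=[15] mem=[0,0,0,0]
After op 2 (push 6): stack=[15,6] mem=[0,0,0,0]
After op 3 (dup): stack=[15,6,6] mem=[0,0,0,0]
After op 4 (STO M3): stack=[15,6] mem=[0,0,0,6]
After op 5 (/): stack=[2] mem=[0,0,0,6]
After op 6 (push 8): stack=[2,8] mem=[0,0,0,6]
After op 7 (STO M1): stack=[2] mem=[0,8,0,6]
After op 8 (STO M3): stack=[empty] mem=[0,8,0,2]
After op 9 (push 8): stack=[8] mem=[0,8,0,2]
After op 10 (pop): stack=[empty] mem=[0,8,0,2]
After op 11 (push 4): stack=[4] mem=[0,8,0,2]
After op 12 (RCL M3): stack=[4,2] mem=[0,8,0,2]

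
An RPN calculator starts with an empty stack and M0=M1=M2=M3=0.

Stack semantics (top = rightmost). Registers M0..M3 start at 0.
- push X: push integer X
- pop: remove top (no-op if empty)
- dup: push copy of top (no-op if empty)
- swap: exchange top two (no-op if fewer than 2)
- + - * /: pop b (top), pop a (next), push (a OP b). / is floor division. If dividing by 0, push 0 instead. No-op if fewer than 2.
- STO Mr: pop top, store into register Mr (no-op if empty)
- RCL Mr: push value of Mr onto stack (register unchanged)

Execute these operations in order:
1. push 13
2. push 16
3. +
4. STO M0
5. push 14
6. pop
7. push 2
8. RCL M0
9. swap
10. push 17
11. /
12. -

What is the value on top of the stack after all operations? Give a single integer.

After op 1 (push 13): stack=[13] mem=[0,0,0,0]
After op 2 (push 16): stack=[13,16] mem=[0,0,0,0]
After op 3 (+): stack=[29] mem=[0,0,0,0]
After op 4 (STO M0): stack=[empty] mem=[29,0,0,0]
After op 5 (push 14): stack=[14] mem=[29,0,0,0]
After op 6 (pop): stack=[empty] mem=[29,0,0,0]
After op 7 (push 2): stack=[2] mem=[29,0,0,0]
After op 8 (RCL M0): stack=[2,29] mem=[29,0,0,0]
After op 9 (swap): stack=[29,2] mem=[29,0,0,0]
After op 10 (push 17): stack=[29,2,17] mem=[29,0,0,0]
After op 11 (/): stack=[29,0] mem=[29,0,0,0]
After op 12 (-): stack=[29] mem=[29,0,0,0]

Answer: 29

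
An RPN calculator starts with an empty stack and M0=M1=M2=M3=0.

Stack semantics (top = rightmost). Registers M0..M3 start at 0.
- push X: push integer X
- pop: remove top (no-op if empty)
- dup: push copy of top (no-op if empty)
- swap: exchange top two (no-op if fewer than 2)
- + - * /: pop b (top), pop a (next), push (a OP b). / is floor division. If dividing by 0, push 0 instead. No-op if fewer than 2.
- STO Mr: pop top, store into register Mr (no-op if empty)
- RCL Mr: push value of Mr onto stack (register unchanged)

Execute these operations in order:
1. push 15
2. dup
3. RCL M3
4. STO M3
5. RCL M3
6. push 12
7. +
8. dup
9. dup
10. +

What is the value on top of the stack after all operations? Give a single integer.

After op 1 (push 15): stack=[15] mem=[0,0,0,0]
After op 2 (dup): stack=[15,15] mem=[0,0,0,0]
After op 3 (RCL M3): stack=[15,15,0] mem=[0,0,0,0]
After op 4 (STO M3): stack=[15,15] mem=[0,0,0,0]
After op 5 (RCL M3): stack=[15,15,0] mem=[0,0,0,0]
After op 6 (push 12): stack=[15,15,0,12] mem=[0,0,0,0]
After op 7 (+): stack=[15,15,12] mem=[0,0,0,0]
After op 8 (dup): stack=[15,15,12,12] mem=[0,0,0,0]
After op 9 (dup): stack=[15,15,12,12,12] mem=[0,0,0,0]
After op 10 (+): stack=[15,15,12,24] mem=[0,0,0,0]

Answer: 24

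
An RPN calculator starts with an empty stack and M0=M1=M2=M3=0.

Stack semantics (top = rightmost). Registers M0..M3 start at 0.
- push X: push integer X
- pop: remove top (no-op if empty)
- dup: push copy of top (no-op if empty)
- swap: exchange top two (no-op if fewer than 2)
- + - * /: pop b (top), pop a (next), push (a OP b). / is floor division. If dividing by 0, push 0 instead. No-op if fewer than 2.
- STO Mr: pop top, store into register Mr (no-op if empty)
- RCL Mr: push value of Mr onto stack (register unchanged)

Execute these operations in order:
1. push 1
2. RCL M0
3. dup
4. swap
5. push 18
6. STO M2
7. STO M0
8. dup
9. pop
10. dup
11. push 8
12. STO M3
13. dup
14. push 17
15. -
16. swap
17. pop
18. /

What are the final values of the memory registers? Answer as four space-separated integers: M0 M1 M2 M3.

After op 1 (push 1): stack=[1] mem=[0,0,0,0]
After op 2 (RCL M0): stack=[1,0] mem=[0,0,0,0]
After op 3 (dup): stack=[1,0,0] mem=[0,0,0,0]
After op 4 (swap): stack=[1,0,0] mem=[0,0,0,0]
After op 5 (push 18): stack=[1,0,0,18] mem=[0,0,0,0]
After op 6 (STO M2): stack=[1,0,0] mem=[0,0,18,0]
After op 7 (STO M0): stack=[1,0] mem=[0,0,18,0]
After op 8 (dup): stack=[1,0,0] mem=[0,0,18,0]
After op 9 (pop): stack=[1,0] mem=[0,0,18,0]
After op 10 (dup): stack=[1,0,0] mem=[0,0,18,0]
After op 11 (push 8): stack=[1,0,0,8] mem=[0,0,18,0]
After op 12 (STO M3): stack=[1,0,0] mem=[0,0,18,8]
After op 13 (dup): stack=[1,0,0,0] mem=[0,0,18,8]
After op 14 (push 17): stack=[1,0,0,0,17] mem=[0,0,18,8]
After op 15 (-): stack=[1,0,0,-17] mem=[0,0,18,8]
After op 16 (swap): stack=[1,0,-17,0] mem=[0,0,18,8]
After op 17 (pop): stack=[1,0,-17] mem=[0,0,18,8]
After op 18 (/): stack=[1,0] mem=[0,0,18,8]

Answer: 0 0 18 8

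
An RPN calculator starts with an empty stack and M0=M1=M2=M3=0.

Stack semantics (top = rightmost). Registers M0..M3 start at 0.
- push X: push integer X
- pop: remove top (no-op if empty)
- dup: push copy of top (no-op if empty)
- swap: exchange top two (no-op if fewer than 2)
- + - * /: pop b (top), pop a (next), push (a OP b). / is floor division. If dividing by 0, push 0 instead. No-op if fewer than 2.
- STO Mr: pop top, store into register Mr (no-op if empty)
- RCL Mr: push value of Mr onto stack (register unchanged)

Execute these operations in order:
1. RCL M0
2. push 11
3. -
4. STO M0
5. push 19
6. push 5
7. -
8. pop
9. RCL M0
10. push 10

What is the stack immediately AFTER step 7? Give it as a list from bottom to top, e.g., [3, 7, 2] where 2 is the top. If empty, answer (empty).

After op 1 (RCL M0): stack=[0] mem=[0,0,0,0]
After op 2 (push 11): stack=[0,11] mem=[0,0,0,0]
After op 3 (-): stack=[-11] mem=[0,0,0,0]
After op 4 (STO M0): stack=[empty] mem=[-11,0,0,0]
After op 5 (push 19): stack=[19] mem=[-11,0,0,0]
After op 6 (push 5): stack=[19,5] mem=[-11,0,0,0]
After op 7 (-): stack=[14] mem=[-11,0,0,0]

[14]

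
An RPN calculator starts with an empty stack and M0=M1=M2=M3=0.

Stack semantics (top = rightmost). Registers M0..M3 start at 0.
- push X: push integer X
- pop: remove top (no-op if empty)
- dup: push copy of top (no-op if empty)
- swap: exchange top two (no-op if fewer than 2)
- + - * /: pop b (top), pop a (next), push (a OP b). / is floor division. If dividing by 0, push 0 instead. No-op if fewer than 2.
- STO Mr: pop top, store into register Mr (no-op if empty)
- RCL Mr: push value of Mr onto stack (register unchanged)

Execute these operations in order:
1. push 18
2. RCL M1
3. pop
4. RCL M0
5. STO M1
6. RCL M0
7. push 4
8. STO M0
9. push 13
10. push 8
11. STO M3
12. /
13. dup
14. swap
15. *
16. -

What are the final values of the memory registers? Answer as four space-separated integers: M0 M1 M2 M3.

After op 1 (push 18): stack=[18] mem=[0,0,0,0]
After op 2 (RCL M1): stack=[18,0] mem=[0,0,0,0]
After op 3 (pop): stack=[18] mem=[0,0,0,0]
After op 4 (RCL M0): stack=[18,0] mem=[0,0,0,0]
After op 5 (STO M1): stack=[18] mem=[0,0,0,0]
After op 6 (RCL M0): stack=[18,0] mem=[0,0,0,0]
After op 7 (push 4): stack=[18,0,4] mem=[0,0,0,0]
After op 8 (STO M0): stack=[18,0] mem=[4,0,0,0]
After op 9 (push 13): stack=[18,0,13] mem=[4,0,0,0]
After op 10 (push 8): stack=[18,0,13,8] mem=[4,0,0,0]
After op 11 (STO M3): stack=[18,0,13] mem=[4,0,0,8]
After op 12 (/): stack=[18,0] mem=[4,0,0,8]
After op 13 (dup): stack=[18,0,0] mem=[4,0,0,8]
After op 14 (swap): stack=[18,0,0] mem=[4,0,0,8]
After op 15 (*): stack=[18,0] mem=[4,0,0,8]
After op 16 (-): stack=[18] mem=[4,0,0,8]

Answer: 4 0 0 8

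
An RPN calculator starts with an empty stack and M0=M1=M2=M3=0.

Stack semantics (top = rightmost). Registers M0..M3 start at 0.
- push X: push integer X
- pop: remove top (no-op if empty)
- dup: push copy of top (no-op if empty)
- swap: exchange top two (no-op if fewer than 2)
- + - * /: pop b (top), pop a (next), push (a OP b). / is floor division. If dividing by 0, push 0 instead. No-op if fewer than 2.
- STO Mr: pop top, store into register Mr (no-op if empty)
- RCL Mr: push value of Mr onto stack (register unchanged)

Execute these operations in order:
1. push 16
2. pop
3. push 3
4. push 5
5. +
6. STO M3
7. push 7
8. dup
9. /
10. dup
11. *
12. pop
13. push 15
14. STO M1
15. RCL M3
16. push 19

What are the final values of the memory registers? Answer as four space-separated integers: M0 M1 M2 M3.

Answer: 0 15 0 8

Derivation:
After op 1 (push 16): stack=[16] mem=[0,0,0,0]
After op 2 (pop): stack=[empty] mem=[0,0,0,0]
After op 3 (push 3): stack=[3] mem=[0,0,0,0]
After op 4 (push 5): stack=[3,5] mem=[0,0,0,0]
After op 5 (+): stack=[8] mem=[0,0,0,0]
After op 6 (STO M3): stack=[empty] mem=[0,0,0,8]
After op 7 (push 7): stack=[7] mem=[0,0,0,8]
After op 8 (dup): stack=[7,7] mem=[0,0,0,8]
After op 9 (/): stack=[1] mem=[0,0,0,8]
After op 10 (dup): stack=[1,1] mem=[0,0,0,8]
After op 11 (*): stack=[1] mem=[0,0,0,8]
After op 12 (pop): stack=[empty] mem=[0,0,0,8]
After op 13 (push 15): stack=[15] mem=[0,0,0,8]
After op 14 (STO M1): stack=[empty] mem=[0,15,0,8]
After op 15 (RCL M3): stack=[8] mem=[0,15,0,8]
After op 16 (push 19): stack=[8,19] mem=[0,15,0,8]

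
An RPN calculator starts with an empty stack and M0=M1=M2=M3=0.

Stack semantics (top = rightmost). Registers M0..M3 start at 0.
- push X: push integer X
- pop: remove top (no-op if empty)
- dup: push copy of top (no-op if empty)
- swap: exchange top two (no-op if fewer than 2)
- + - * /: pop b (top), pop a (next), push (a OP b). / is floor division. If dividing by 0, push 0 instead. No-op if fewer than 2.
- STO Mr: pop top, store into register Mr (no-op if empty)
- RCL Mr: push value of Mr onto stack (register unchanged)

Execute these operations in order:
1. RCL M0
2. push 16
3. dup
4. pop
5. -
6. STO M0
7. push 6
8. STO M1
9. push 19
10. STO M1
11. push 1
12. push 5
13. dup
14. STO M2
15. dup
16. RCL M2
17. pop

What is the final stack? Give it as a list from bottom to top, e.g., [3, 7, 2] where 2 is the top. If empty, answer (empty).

Answer: [1, 5, 5]

Derivation:
After op 1 (RCL M0): stack=[0] mem=[0,0,0,0]
After op 2 (push 16): stack=[0,16] mem=[0,0,0,0]
After op 3 (dup): stack=[0,16,16] mem=[0,0,0,0]
After op 4 (pop): stack=[0,16] mem=[0,0,0,0]
After op 5 (-): stack=[-16] mem=[0,0,0,0]
After op 6 (STO M0): stack=[empty] mem=[-16,0,0,0]
After op 7 (push 6): stack=[6] mem=[-16,0,0,0]
After op 8 (STO M1): stack=[empty] mem=[-16,6,0,0]
After op 9 (push 19): stack=[19] mem=[-16,6,0,0]
After op 10 (STO M1): stack=[empty] mem=[-16,19,0,0]
After op 11 (push 1): stack=[1] mem=[-16,19,0,0]
After op 12 (push 5): stack=[1,5] mem=[-16,19,0,0]
After op 13 (dup): stack=[1,5,5] mem=[-16,19,0,0]
After op 14 (STO M2): stack=[1,5] mem=[-16,19,5,0]
After op 15 (dup): stack=[1,5,5] mem=[-16,19,5,0]
After op 16 (RCL M2): stack=[1,5,5,5] mem=[-16,19,5,0]
After op 17 (pop): stack=[1,5,5] mem=[-16,19,5,0]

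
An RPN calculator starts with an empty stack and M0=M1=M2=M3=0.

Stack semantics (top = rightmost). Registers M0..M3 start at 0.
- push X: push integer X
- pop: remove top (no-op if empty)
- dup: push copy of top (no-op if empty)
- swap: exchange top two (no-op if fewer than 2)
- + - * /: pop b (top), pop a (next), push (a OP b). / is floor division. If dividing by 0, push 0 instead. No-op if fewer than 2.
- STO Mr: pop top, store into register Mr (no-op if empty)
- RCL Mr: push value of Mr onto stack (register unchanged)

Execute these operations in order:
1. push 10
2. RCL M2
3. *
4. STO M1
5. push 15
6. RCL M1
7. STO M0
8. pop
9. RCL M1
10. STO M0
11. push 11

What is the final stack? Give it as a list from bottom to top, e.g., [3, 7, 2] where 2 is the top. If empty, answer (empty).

Answer: [11]

Derivation:
After op 1 (push 10): stack=[10] mem=[0,0,0,0]
After op 2 (RCL M2): stack=[10,0] mem=[0,0,0,0]
After op 3 (*): stack=[0] mem=[0,0,0,0]
After op 4 (STO M1): stack=[empty] mem=[0,0,0,0]
After op 5 (push 15): stack=[15] mem=[0,0,0,0]
After op 6 (RCL M1): stack=[15,0] mem=[0,0,0,0]
After op 7 (STO M0): stack=[15] mem=[0,0,0,0]
After op 8 (pop): stack=[empty] mem=[0,0,0,0]
After op 9 (RCL M1): stack=[0] mem=[0,0,0,0]
After op 10 (STO M0): stack=[empty] mem=[0,0,0,0]
After op 11 (push 11): stack=[11] mem=[0,0,0,0]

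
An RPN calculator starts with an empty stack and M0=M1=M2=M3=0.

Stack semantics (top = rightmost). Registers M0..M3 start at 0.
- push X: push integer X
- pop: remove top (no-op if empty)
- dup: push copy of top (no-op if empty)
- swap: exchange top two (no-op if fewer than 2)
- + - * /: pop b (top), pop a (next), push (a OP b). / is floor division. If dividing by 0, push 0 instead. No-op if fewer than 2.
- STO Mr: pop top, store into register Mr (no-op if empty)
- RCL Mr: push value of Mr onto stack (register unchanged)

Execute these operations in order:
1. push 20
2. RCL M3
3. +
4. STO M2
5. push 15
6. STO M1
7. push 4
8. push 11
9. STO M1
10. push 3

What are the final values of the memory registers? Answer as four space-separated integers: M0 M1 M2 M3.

After op 1 (push 20): stack=[20] mem=[0,0,0,0]
After op 2 (RCL M3): stack=[20,0] mem=[0,0,0,0]
After op 3 (+): stack=[20] mem=[0,0,0,0]
After op 4 (STO M2): stack=[empty] mem=[0,0,20,0]
After op 5 (push 15): stack=[15] mem=[0,0,20,0]
After op 6 (STO M1): stack=[empty] mem=[0,15,20,0]
After op 7 (push 4): stack=[4] mem=[0,15,20,0]
After op 8 (push 11): stack=[4,11] mem=[0,15,20,0]
After op 9 (STO M1): stack=[4] mem=[0,11,20,0]
After op 10 (push 3): stack=[4,3] mem=[0,11,20,0]

Answer: 0 11 20 0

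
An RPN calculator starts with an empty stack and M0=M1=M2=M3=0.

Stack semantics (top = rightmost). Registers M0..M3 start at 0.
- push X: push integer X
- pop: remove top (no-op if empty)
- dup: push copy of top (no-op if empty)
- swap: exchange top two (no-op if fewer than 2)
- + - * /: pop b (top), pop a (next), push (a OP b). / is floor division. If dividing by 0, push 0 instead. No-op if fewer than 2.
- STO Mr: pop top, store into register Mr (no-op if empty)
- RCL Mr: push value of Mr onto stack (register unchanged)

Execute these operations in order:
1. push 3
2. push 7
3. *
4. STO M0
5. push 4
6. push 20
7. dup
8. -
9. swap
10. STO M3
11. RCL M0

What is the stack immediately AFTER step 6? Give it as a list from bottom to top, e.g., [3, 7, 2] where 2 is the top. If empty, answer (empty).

After op 1 (push 3): stack=[3] mem=[0,0,0,0]
After op 2 (push 7): stack=[3,7] mem=[0,0,0,0]
After op 3 (*): stack=[21] mem=[0,0,0,0]
After op 4 (STO M0): stack=[empty] mem=[21,0,0,0]
After op 5 (push 4): stack=[4] mem=[21,0,0,0]
After op 6 (push 20): stack=[4,20] mem=[21,0,0,0]

[4, 20]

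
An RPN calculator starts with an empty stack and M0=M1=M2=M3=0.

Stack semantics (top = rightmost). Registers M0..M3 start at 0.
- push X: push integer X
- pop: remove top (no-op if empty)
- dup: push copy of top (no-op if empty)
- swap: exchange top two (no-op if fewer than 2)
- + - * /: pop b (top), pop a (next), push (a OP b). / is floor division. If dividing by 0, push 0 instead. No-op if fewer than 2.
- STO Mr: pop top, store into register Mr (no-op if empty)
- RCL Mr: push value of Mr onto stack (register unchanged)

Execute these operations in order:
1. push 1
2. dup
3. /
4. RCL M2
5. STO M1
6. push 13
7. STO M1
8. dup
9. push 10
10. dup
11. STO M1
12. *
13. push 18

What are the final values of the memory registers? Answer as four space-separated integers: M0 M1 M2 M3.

Answer: 0 10 0 0

Derivation:
After op 1 (push 1): stack=[1] mem=[0,0,0,0]
After op 2 (dup): stack=[1,1] mem=[0,0,0,0]
After op 3 (/): stack=[1] mem=[0,0,0,0]
After op 4 (RCL M2): stack=[1,0] mem=[0,0,0,0]
After op 5 (STO M1): stack=[1] mem=[0,0,0,0]
After op 6 (push 13): stack=[1,13] mem=[0,0,0,0]
After op 7 (STO M1): stack=[1] mem=[0,13,0,0]
After op 8 (dup): stack=[1,1] mem=[0,13,0,0]
After op 9 (push 10): stack=[1,1,10] mem=[0,13,0,0]
After op 10 (dup): stack=[1,1,10,10] mem=[0,13,0,0]
After op 11 (STO M1): stack=[1,1,10] mem=[0,10,0,0]
After op 12 (*): stack=[1,10] mem=[0,10,0,0]
After op 13 (push 18): stack=[1,10,18] mem=[0,10,0,0]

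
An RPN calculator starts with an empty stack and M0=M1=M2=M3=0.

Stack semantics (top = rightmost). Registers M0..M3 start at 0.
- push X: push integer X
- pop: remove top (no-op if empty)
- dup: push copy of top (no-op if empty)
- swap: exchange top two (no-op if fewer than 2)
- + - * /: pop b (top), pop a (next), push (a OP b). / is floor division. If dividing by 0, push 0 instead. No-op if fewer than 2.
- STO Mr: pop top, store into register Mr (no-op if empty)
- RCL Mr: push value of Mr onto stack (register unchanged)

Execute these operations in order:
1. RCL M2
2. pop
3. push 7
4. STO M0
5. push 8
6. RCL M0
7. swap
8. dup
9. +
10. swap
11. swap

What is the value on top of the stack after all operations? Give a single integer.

Answer: 16

Derivation:
After op 1 (RCL M2): stack=[0] mem=[0,0,0,0]
After op 2 (pop): stack=[empty] mem=[0,0,0,0]
After op 3 (push 7): stack=[7] mem=[0,0,0,0]
After op 4 (STO M0): stack=[empty] mem=[7,0,0,0]
After op 5 (push 8): stack=[8] mem=[7,0,0,0]
After op 6 (RCL M0): stack=[8,7] mem=[7,0,0,0]
After op 7 (swap): stack=[7,8] mem=[7,0,0,0]
After op 8 (dup): stack=[7,8,8] mem=[7,0,0,0]
After op 9 (+): stack=[7,16] mem=[7,0,0,0]
After op 10 (swap): stack=[16,7] mem=[7,0,0,0]
After op 11 (swap): stack=[7,16] mem=[7,0,0,0]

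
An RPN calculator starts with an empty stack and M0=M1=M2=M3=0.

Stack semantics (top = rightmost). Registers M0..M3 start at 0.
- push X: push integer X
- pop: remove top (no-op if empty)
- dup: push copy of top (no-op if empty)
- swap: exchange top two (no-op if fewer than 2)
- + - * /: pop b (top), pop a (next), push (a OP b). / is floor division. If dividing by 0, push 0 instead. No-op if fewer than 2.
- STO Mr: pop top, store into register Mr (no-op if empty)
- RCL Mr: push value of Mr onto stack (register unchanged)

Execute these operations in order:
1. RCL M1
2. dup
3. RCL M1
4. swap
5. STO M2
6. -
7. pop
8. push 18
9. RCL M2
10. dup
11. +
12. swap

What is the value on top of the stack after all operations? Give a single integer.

After op 1 (RCL M1): stack=[0] mem=[0,0,0,0]
After op 2 (dup): stack=[0,0] mem=[0,0,0,0]
After op 3 (RCL M1): stack=[0,0,0] mem=[0,0,0,0]
After op 4 (swap): stack=[0,0,0] mem=[0,0,0,0]
After op 5 (STO M2): stack=[0,0] mem=[0,0,0,0]
After op 6 (-): stack=[0] mem=[0,0,0,0]
After op 7 (pop): stack=[empty] mem=[0,0,0,0]
After op 8 (push 18): stack=[18] mem=[0,0,0,0]
After op 9 (RCL M2): stack=[18,0] mem=[0,0,0,0]
After op 10 (dup): stack=[18,0,0] mem=[0,0,0,0]
After op 11 (+): stack=[18,0] mem=[0,0,0,0]
After op 12 (swap): stack=[0,18] mem=[0,0,0,0]

Answer: 18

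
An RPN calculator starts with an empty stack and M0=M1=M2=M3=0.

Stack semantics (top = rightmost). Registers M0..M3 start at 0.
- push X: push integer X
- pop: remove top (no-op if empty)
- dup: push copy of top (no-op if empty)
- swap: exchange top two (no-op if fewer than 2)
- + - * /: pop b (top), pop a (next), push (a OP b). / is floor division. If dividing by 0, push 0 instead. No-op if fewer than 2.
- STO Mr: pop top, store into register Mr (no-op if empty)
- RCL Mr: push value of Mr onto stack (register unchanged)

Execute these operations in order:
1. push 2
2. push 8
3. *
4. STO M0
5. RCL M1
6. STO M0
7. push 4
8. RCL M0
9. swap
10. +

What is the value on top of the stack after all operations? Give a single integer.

After op 1 (push 2): stack=[2] mem=[0,0,0,0]
After op 2 (push 8): stack=[2,8] mem=[0,0,0,0]
After op 3 (*): stack=[16] mem=[0,0,0,0]
After op 4 (STO M0): stack=[empty] mem=[16,0,0,0]
After op 5 (RCL M1): stack=[0] mem=[16,0,0,0]
After op 6 (STO M0): stack=[empty] mem=[0,0,0,0]
After op 7 (push 4): stack=[4] mem=[0,0,0,0]
After op 8 (RCL M0): stack=[4,0] mem=[0,0,0,0]
After op 9 (swap): stack=[0,4] mem=[0,0,0,0]
After op 10 (+): stack=[4] mem=[0,0,0,0]

Answer: 4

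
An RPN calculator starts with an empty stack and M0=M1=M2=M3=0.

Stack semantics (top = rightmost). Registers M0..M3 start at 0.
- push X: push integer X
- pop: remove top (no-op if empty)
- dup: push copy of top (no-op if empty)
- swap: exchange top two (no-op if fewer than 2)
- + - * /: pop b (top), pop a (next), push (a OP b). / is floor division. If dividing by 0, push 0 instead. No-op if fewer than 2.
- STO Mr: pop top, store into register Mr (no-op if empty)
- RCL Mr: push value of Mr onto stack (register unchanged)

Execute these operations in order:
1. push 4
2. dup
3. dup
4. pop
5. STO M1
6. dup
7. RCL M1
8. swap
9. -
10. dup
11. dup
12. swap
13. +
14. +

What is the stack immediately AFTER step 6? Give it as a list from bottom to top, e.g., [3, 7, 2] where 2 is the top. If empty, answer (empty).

After op 1 (push 4): stack=[4] mem=[0,0,0,0]
After op 2 (dup): stack=[4,4] mem=[0,0,0,0]
After op 3 (dup): stack=[4,4,4] mem=[0,0,0,0]
After op 4 (pop): stack=[4,4] mem=[0,0,0,0]
After op 5 (STO M1): stack=[4] mem=[0,4,0,0]
After op 6 (dup): stack=[4,4] mem=[0,4,0,0]

[4, 4]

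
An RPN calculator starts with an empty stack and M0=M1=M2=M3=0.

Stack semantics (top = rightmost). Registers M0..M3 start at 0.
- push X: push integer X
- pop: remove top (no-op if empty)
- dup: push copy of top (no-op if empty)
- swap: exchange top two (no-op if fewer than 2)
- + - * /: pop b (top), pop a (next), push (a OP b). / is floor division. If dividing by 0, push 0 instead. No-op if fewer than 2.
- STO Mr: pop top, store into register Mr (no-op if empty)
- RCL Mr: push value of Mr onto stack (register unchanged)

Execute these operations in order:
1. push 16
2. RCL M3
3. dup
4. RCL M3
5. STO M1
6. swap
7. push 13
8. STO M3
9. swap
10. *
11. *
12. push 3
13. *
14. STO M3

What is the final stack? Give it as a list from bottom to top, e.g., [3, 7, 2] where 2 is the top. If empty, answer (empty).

Answer: (empty)

Derivation:
After op 1 (push 16): stack=[16] mem=[0,0,0,0]
After op 2 (RCL M3): stack=[16,0] mem=[0,0,0,0]
After op 3 (dup): stack=[16,0,0] mem=[0,0,0,0]
After op 4 (RCL M3): stack=[16,0,0,0] mem=[0,0,0,0]
After op 5 (STO M1): stack=[16,0,0] mem=[0,0,0,0]
After op 6 (swap): stack=[16,0,0] mem=[0,0,0,0]
After op 7 (push 13): stack=[16,0,0,13] mem=[0,0,0,0]
After op 8 (STO M3): stack=[16,0,0] mem=[0,0,0,13]
After op 9 (swap): stack=[16,0,0] mem=[0,0,0,13]
After op 10 (*): stack=[16,0] mem=[0,0,0,13]
After op 11 (*): stack=[0] mem=[0,0,0,13]
After op 12 (push 3): stack=[0,3] mem=[0,0,0,13]
After op 13 (*): stack=[0] mem=[0,0,0,13]
After op 14 (STO M3): stack=[empty] mem=[0,0,0,0]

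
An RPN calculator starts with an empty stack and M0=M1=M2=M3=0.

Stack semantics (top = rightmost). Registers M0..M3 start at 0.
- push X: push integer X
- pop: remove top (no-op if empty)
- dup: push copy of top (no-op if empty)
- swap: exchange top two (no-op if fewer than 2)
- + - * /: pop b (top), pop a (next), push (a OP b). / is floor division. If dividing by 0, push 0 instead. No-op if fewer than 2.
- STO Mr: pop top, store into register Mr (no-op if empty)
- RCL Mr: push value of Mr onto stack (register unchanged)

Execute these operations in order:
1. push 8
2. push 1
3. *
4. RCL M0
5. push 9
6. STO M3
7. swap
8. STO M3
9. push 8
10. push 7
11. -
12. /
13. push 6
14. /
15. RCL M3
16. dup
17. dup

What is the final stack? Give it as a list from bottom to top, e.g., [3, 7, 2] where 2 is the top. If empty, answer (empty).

After op 1 (push 8): stack=[8] mem=[0,0,0,0]
After op 2 (push 1): stack=[8,1] mem=[0,0,0,0]
After op 3 (*): stack=[8] mem=[0,0,0,0]
After op 4 (RCL M0): stack=[8,0] mem=[0,0,0,0]
After op 5 (push 9): stack=[8,0,9] mem=[0,0,0,0]
After op 6 (STO M3): stack=[8,0] mem=[0,0,0,9]
After op 7 (swap): stack=[0,8] mem=[0,0,0,9]
After op 8 (STO M3): stack=[0] mem=[0,0,0,8]
After op 9 (push 8): stack=[0,8] mem=[0,0,0,8]
After op 10 (push 7): stack=[0,8,7] mem=[0,0,0,8]
After op 11 (-): stack=[0,1] mem=[0,0,0,8]
After op 12 (/): stack=[0] mem=[0,0,0,8]
After op 13 (push 6): stack=[0,6] mem=[0,0,0,8]
After op 14 (/): stack=[0] mem=[0,0,0,8]
After op 15 (RCL M3): stack=[0,8] mem=[0,0,0,8]
After op 16 (dup): stack=[0,8,8] mem=[0,0,0,8]
After op 17 (dup): stack=[0,8,8,8] mem=[0,0,0,8]

Answer: [0, 8, 8, 8]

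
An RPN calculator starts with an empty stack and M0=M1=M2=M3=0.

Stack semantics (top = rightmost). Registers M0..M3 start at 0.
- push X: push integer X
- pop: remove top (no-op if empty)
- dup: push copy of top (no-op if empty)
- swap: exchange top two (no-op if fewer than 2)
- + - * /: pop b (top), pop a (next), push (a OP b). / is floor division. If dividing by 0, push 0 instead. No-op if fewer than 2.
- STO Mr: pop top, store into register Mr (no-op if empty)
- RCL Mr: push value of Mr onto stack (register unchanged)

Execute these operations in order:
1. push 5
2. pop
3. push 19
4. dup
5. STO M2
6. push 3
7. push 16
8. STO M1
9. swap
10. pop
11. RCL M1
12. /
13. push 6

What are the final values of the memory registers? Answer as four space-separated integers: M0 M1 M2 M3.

After op 1 (push 5): stack=[5] mem=[0,0,0,0]
After op 2 (pop): stack=[empty] mem=[0,0,0,0]
After op 3 (push 19): stack=[19] mem=[0,0,0,0]
After op 4 (dup): stack=[19,19] mem=[0,0,0,0]
After op 5 (STO M2): stack=[19] mem=[0,0,19,0]
After op 6 (push 3): stack=[19,3] mem=[0,0,19,0]
After op 7 (push 16): stack=[19,3,16] mem=[0,0,19,0]
After op 8 (STO M1): stack=[19,3] mem=[0,16,19,0]
After op 9 (swap): stack=[3,19] mem=[0,16,19,0]
After op 10 (pop): stack=[3] mem=[0,16,19,0]
After op 11 (RCL M1): stack=[3,16] mem=[0,16,19,0]
After op 12 (/): stack=[0] mem=[0,16,19,0]
After op 13 (push 6): stack=[0,6] mem=[0,16,19,0]

Answer: 0 16 19 0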